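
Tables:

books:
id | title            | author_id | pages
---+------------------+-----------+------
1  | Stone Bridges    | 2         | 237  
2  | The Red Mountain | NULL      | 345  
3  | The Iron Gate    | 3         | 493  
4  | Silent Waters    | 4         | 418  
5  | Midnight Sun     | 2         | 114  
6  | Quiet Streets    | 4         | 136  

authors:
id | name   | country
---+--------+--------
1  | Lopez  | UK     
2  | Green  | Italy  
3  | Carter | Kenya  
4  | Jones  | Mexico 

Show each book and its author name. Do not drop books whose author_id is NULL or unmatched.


LEFT JOIN keeps every row from books (the left table); where author_id has no match in authors, the author columns become NULL. Walk through each book:
  - book 1 (Stone Bridges): author_id=2 -> matches Green
  - book 2 (The Red Mountain): author_id=NULL, no match -> kept with NULL
  - book 3 (The Iron Gate): author_id=3 -> matches Carter
  - book 4 (Silent Waters): author_id=4 -> matches Jones
  - book 5 (Midnight Sun): author_id=2 -> matches Green
  - book 6 (Quiet Streets): author_id=4 -> matches Jones
All 6 rows appear; 1 has NULL author.

SQL:
SELECT a.title, b.name AS author
FROM books a
LEFT JOIN authors b ON a.author_id = b.id

Result:
title            | author
-----------------+-------
Stone Bridges    | Green 
The Red Mountain | NULL  
The Iron Gate    | Carter
Silent Waters    | Jones 
Midnight Sun     | Green 
Quiet Streets    | Jones 


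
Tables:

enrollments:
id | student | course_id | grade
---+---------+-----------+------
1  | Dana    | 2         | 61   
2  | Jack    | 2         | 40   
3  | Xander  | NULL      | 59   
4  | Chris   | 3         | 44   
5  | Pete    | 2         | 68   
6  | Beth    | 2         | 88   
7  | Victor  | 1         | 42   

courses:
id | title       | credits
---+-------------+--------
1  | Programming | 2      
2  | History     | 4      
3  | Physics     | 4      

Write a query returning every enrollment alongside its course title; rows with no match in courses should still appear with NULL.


LEFT JOIN keeps every row from enrollments (the left table); where course_id has no match in courses, the course columns become NULL. Walk through each enrollment:
  - enrollment 1 (Dana): course_id=2 -> matches History
  - enrollment 2 (Jack): course_id=2 -> matches History
  - enrollment 3 (Xander): course_id=NULL, no match -> kept with NULL
  - enrollment 4 (Chris): course_id=3 -> matches Physics
  - enrollment 5 (Pete): course_id=2 -> matches History
  - enrollment 6 (Beth): course_id=2 -> matches History
  - enrollment 7 (Victor): course_id=1 -> matches Programming
All 7 rows appear; 1 has NULL course.

SQL:
SELECT a.student, b.title AS course
FROM enrollments a
LEFT JOIN courses b ON a.course_id = b.id

Result:
student | course     
--------+------------
Dana    | History    
Jack    | History    
Xander  | NULL       
Chris   | Physics    
Pete    | History    
Beth    | History    
Victor  | Programming


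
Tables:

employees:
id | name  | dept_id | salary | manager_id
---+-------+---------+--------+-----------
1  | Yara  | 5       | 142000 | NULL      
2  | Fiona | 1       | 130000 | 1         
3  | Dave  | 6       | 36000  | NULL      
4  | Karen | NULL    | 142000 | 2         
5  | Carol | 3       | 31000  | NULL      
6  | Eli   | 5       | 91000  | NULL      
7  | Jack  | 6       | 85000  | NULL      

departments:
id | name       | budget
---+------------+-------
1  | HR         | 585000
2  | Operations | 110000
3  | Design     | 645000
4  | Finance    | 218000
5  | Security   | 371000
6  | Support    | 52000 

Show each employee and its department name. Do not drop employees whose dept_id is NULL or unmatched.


LEFT JOIN keeps every row from employees (the left table); where dept_id has no match in departments, the department columns become NULL. Walk through each employee:
  - employee 1 (Yara): dept_id=5 -> matches Security
  - employee 2 (Fiona): dept_id=1 -> matches HR
  - employee 3 (Dave): dept_id=6 -> matches Support
  - employee 4 (Karen): dept_id=NULL, no match -> kept with NULL
  - employee 5 (Carol): dept_id=3 -> matches Design
  - employee 6 (Eli): dept_id=5 -> matches Security
  - employee 7 (Jack): dept_id=6 -> matches Support
All 7 rows appear; 1 has NULL department.

SQL:
SELECT a.name, b.name AS department
FROM employees a
LEFT JOIN departments b ON a.dept_id = b.id

Result:
name  | department
------+-----------
Yara  | Security  
Fiona | HR        
Dave  | Support   
Karen | NULL      
Carol | Design    
Eli   | Security  
Jack  | Support   


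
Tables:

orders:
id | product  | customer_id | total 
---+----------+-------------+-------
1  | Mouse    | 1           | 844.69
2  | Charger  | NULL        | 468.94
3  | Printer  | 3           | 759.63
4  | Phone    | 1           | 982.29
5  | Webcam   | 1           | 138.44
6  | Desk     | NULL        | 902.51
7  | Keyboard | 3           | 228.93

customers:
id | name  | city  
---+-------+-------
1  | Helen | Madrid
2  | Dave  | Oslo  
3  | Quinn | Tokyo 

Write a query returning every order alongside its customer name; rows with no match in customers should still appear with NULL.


LEFT JOIN keeps every row from orders (the left table); where customer_id has no match in customers, the customer columns become NULL. Walk through each order:
  - order 1 (Mouse): customer_id=1 -> matches Helen
  - order 2 (Charger): customer_id=NULL, no match -> kept with NULL
  - order 3 (Printer): customer_id=3 -> matches Quinn
  - order 4 (Phone): customer_id=1 -> matches Helen
  - order 5 (Webcam): customer_id=1 -> matches Helen
  - order 6 (Desk): customer_id=NULL, no match -> kept with NULL
  - order 7 (Keyboard): customer_id=3 -> matches Quinn
All 7 rows appear; 2 have NULL customer.

SQL:
SELECT a.product, b.name AS customer
FROM orders a
LEFT JOIN customers b ON a.customer_id = b.id

Result:
product  | customer
---------+---------
Mouse    | Helen   
Charger  | NULL    
Printer  | Quinn   
Phone    | Helen   
Webcam   | Helen   
Desk     | NULL    
Keyboard | Quinn   


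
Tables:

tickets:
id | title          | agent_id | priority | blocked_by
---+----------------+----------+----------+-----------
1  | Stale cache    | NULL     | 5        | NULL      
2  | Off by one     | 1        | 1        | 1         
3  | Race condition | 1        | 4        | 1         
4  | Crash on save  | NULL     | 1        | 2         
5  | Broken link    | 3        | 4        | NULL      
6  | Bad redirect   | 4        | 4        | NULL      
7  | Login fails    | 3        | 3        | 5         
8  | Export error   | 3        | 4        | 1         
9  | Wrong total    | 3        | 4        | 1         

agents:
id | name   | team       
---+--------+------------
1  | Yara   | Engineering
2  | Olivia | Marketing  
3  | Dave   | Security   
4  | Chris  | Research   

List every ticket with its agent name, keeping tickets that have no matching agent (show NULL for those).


LEFT JOIN keeps every row from tickets (the left table); where agent_id has no match in agents, the agent columns become NULL. Walk through each ticket:
  - ticket 1 (Stale cache): agent_id=NULL, no match -> kept with NULL
  - ticket 2 (Off by one): agent_id=1 -> matches Yara
  - ticket 3 (Race condition): agent_id=1 -> matches Yara
  - ticket 4 (Crash on save): agent_id=NULL, no match -> kept with NULL
  - ticket 5 (Broken link): agent_id=3 -> matches Dave
  - ticket 6 (Bad redirect): agent_id=4 -> matches Chris
  - ticket 7 (Login fails): agent_id=3 -> matches Dave
  - ticket 8 (Export error): agent_id=3 -> matches Dave
  - ticket 9 (Wrong total): agent_id=3 -> matches Dave
All 9 rows appear; 2 have NULL agent.

SQL:
SELECT a.title, b.name AS agent
FROM tickets a
LEFT JOIN agents b ON a.agent_id = b.id

Result:
title          | agent
---------------+------
Stale cache    | NULL 
Off by one     | Yara 
Race condition | Yara 
Crash on save  | NULL 
Broken link    | Dave 
Bad redirect   | Chris
Login fails    | Dave 
Export error   | Dave 
Wrong total    | Dave 


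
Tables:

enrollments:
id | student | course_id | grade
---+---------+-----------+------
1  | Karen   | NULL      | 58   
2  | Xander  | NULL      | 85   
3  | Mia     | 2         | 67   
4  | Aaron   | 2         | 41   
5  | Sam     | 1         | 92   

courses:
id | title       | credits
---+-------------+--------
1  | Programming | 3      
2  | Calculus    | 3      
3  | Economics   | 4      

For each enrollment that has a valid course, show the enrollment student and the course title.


INNER JOIN keeps only enrollments rows whose course_id matches an id in courses. Walk through each enrollment:
  - enrollment 1 (Karen): course_id=NULL, no match -> dropped
  - enrollment 2 (Xander): course_id=NULL, no match -> dropped
  - enrollment 3 (Mia): course_id=2 -> matches Calculus
  - enrollment 4 (Aaron): course_id=2 -> matches Calculus
  - enrollment 5 (Sam): course_id=1 -> matches Programming
So 2 of 5 rows are dropped.

SQL:
SELECT a.student, b.title AS course
FROM enrollments a
INNER JOIN courses b ON a.course_id = b.id

Result:
student | course     
--------+------------
Mia     | Calculus   
Aaron   | Calculus   
Sam     | Programming


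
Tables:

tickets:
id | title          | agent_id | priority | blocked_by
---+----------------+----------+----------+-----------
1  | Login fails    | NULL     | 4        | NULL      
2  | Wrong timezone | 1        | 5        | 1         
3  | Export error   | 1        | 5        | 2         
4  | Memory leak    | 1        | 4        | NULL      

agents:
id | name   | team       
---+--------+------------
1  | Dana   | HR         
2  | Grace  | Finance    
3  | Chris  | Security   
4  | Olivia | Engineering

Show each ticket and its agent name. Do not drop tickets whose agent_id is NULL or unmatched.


LEFT JOIN keeps every row from tickets (the left table); where agent_id has no match in agents, the agent columns become NULL. Walk through each ticket:
  - ticket 1 (Login fails): agent_id=NULL, no match -> kept with NULL
  - ticket 2 (Wrong timezone): agent_id=1 -> matches Dana
  - ticket 3 (Export error): agent_id=1 -> matches Dana
  - ticket 4 (Memory leak): agent_id=1 -> matches Dana
All 4 rows appear; 1 has NULL agent.

SQL:
SELECT a.title, b.name AS agent
FROM tickets a
LEFT JOIN agents b ON a.agent_id = b.id

Result:
title          | agent
---------------+------
Login fails    | NULL 
Wrong timezone | Dana 
Export error   | Dana 
Memory leak    | Dana 


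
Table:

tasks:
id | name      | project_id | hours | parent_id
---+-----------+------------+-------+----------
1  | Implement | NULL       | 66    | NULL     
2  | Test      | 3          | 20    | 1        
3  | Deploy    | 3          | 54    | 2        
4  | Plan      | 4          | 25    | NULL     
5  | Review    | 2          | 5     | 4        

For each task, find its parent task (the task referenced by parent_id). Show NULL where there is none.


This is a self-join: tasks is joined to a second copy of itself, matching each row's parent_id to another row's id. Use LEFT JOIN so rows with parent_id=NULL are kept.
  - task 1 (Implement): parent_id=NULL -> NULL
  - task 2 (Test): parent_id=1 -> Implement
  - task 3 (Deploy): parent_id=2 -> Test
  - task 4 (Plan): parent_id=NULL -> NULL
  - task 5 (Review): parent_id=4 -> Plan

SQL:
SELECT a.name AS item, b.name AS parent
FROM tasks a
LEFT JOIN tasks b ON a.parent_id = b.id

Result:
item      | parent   
----------+----------
Implement | NULL     
Test      | Implement
Deploy    | Test     
Plan      | NULL     
Review    | Plan     


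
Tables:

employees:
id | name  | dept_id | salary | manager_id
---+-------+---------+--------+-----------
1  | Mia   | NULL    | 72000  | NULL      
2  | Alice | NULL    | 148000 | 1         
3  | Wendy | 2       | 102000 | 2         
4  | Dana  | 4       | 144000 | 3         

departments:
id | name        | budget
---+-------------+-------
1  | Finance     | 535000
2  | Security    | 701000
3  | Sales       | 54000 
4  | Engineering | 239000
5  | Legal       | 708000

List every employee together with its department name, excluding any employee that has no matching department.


INNER JOIN keeps only employees rows whose dept_id matches an id in departments. Walk through each employee:
  - employee 1 (Mia): dept_id=NULL, no match -> dropped
  - employee 2 (Alice): dept_id=NULL, no match -> dropped
  - employee 3 (Wendy): dept_id=2 -> matches Security
  - employee 4 (Dana): dept_id=4 -> matches Engineering
So 2 of 4 rows are dropped.

SQL:
SELECT a.name, b.name AS department
FROM employees a
INNER JOIN departments b ON a.dept_id = b.id

Result:
name  | department 
------+------------
Wendy | Security   
Dana  | Engineering


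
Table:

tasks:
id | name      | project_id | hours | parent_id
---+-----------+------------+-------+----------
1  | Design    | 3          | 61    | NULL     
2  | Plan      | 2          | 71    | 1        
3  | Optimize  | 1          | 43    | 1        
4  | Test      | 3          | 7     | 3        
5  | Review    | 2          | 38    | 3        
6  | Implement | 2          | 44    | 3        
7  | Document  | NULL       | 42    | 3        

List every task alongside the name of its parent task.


This is a self-join: tasks is joined to a second copy of itself, matching each row's parent_id to another row's id. Use LEFT JOIN so rows with parent_id=NULL are kept.
  - task 1 (Design): parent_id=NULL -> NULL
  - task 2 (Plan): parent_id=1 -> Design
  - task 3 (Optimize): parent_id=1 -> Design
  - task 4 (Test): parent_id=3 -> Optimize
  - task 5 (Review): parent_id=3 -> Optimize
  - task 6 (Implement): parent_id=3 -> Optimize
  - task 7 (Document): parent_id=3 -> Optimize

SQL:
SELECT a.name AS item, b.name AS parent
FROM tasks a
LEFT JOIN tasks b ON a.parent_id = b.id

Result:
item      | parent  
----------+---------
Design    | NULL    
Plan      | Design  
Optimize  | Design  
Test      | Optimize
Review    | Optimize
Implement | Optimize
Document  | Optimize


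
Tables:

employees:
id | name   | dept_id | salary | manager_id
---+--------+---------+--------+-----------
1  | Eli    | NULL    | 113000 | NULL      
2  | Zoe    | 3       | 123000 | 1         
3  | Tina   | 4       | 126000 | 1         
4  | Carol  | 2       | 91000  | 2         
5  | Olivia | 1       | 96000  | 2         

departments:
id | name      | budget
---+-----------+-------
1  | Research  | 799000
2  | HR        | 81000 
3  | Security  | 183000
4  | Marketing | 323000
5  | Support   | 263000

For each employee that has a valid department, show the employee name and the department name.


INNER JOIN keeps only employees rows whose dept_id matches an id in departments. Walk through each employee:
  - employee 1 (Eli): dept_id=NULL, no match -> dropped
  - employee 2 (Zoe): dept_id=3 -> matches Security
  - employee 3 (Tina): dept_id=4 -> matches Marketing
  - employee 4 (Carol): dept_id=2 -> matches HR
  - employee 5 (Olivia): dept_id=1 -> matches Research
So 1 of 5 rows is dropped.

SQL:
SELECT a.name, b.name AS department
FROM employees a
INNER JOIN departments b ON a.dept_id = b.id

Result:
name   | department
-------+-----------
Zoe    | Security  
Tina   | Marketing 
Carol  | HR        
Olivia | Research  


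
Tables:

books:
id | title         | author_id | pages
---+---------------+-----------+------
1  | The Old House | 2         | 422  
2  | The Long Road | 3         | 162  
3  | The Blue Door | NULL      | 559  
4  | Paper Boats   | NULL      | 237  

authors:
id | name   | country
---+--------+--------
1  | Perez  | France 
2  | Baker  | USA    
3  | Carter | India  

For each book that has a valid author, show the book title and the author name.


INNER JOIN keeps only books rows whose author_id matches an id in authors. Walk through each book:
  - book 1 (The Old House): author_id=2 -> matches Baker
  - book 2 (The Long Road): author_id=3 -> matches Carter
  - book 3 (The Blue Door): author_id=NULL, no match -> dropped
  - book 4 (Paper Boats): author_id=NULL, no match -> dropped
So 2 of 4 rows are dropped.

SQL:
SELECT a.title, b.name AS author
FROM books a
INNER JOIN authors b ON a.author_id = b.id

Result:
title         | author
--------------+-------
The Old House | Baker 
The Long Road | Carter


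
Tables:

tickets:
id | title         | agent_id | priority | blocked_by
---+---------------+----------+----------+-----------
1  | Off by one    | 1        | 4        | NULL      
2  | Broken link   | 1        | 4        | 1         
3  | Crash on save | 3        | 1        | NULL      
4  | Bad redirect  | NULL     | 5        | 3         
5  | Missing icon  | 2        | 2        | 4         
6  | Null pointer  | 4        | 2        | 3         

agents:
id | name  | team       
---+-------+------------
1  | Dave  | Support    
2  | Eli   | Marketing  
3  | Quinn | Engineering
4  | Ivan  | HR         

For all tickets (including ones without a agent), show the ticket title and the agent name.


LEFT JOIN keeps every row from tickets (the left table); where agent_id has no match in agents, the agent columns become NULL. Walk through each ticket:
  - ticket 1 (Off by one): agent_id=1 -> matches Dave
  - ticket 2 (Broken link): agent_id=1 -> matches Dave
  - ticket 3 (Crash on save): agent_id=3 -> matches Quinn
  - ticket 4 (Bad redirect): agent_id=NULL, no match -> kept with NULL
  - ticket 5 (Missing icon): agent_id=2 -> matches Eli
  - ticket 6 (Null pointer): agent_id=4 -> matches Ivan
All 6 rows appear; 1 has NULL agent.

SQL:
SELECT a.title, b.name AS agent
FROM tickets a
LEFT JOIN agents b ON a.agent_id = b.id

Result:
title         | agent
--------------+------
Off by one    | Dave 
Broken link   | Dave 
Crash on save | Quinn
Bad redirect  | NULL 
Missing icon  | Eli  
Null pointer  | Ivan 


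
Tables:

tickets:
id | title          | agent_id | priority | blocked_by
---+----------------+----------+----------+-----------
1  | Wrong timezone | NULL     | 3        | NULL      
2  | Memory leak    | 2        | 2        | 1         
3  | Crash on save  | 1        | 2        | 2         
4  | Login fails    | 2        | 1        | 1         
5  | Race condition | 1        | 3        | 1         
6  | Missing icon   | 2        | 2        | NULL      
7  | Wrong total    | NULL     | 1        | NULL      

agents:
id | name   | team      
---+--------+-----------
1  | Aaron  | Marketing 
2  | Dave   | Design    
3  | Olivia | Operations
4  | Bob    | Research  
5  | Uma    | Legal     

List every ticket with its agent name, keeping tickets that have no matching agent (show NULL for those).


LEFT JOIN keeps every row from tickets (the left table); where agent_id has no match in agents, the agent columns become NULL. Walk through each ticket:
  - ticket 1 (Wrong timezone): agent_id=NULL, no match -> kept with NULL
  - ticket 2 (Memory leak): agent_id=2 -> matches Dave
  - ticket 3 (Crash on save): agent_id=1 -> matches Aaron
  - ticket 4 (Login fails): agent_id=2 -> matches Dave
  - ticket 5 (Race condition): agent_id=1 -> matches Aaron
  - ticket 6 (Missing icon): agent_id=2 -> matches Dave
  - ticket 7 (Wrong total): agent_id=NULL, no match -> kept with NULL
All 7 rows appear; 2 have NULL agent.

SQL:
SELECT a.title, b.name AS agent
FROM tickets a
LEFT JOIN agents b ON a.agent_id = b.id

Result:
title          | agent
---------------+------
Wrong timezone | NULL 
Memory leak    | Dave 
Crash on save  | Aaron
Login fails    | Dave 
Race condition | Aaron
Missing icon   | Dave 
Wrong total    | NULL 


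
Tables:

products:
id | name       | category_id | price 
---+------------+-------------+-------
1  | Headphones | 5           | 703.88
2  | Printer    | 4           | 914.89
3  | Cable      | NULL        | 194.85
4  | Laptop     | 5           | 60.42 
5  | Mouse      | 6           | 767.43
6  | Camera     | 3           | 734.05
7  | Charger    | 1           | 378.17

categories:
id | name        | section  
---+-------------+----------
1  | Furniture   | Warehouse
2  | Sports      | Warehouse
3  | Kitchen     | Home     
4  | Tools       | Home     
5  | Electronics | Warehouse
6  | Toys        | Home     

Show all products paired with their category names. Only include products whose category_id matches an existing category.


INNER JOIN keeps only products rows whose category_id matches an id in categories. Walk through each product:
  - product 1 (Headphones): category_id=5 -> matches Electronics
  - product 2 (Printer): category_id=4 -> matches Tools
  - product 3 (Cable): category_id=NULL, no match -> dropped
  - product 4 (Laptop): category_id=5 -> matches Electronics
  - product 5 (Mouse): category_id=6 -> matches Toys
  - product 6 (Camera): category_id=3 -> matches Kitchen
  - product 7 (Charger): category_id=1 -> matches Furniture
So 1 of 7 rows is dropped.

SQL:
SELECT a.name, b.name AS category
FROM products a
INNER JOIN categories b ON a.category_id = b.id

Result:
name       | category   
-----------+------------
Headphones | Electronics
Printer    | Tools      
Laptop     | Electronics
Mouse      | Toys       
Camera     | Kitchen    
Charger    | Furniture  


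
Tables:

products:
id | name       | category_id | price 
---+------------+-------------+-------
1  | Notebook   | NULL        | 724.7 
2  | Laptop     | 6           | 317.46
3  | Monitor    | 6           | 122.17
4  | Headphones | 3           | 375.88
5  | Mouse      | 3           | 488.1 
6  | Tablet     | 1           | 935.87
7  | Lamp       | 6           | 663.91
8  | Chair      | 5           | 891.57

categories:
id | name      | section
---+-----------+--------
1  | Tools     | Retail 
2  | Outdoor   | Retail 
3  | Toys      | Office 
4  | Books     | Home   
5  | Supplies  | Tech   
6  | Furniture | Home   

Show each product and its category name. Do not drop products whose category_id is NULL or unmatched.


LEFT JOIN keeps every row from products (the left table); where category_id has no match in categories, the category columns become NULL. Walk through each product:
  - product 1 (Notebook): category_id=NULL, no match -> kept with NULL
  - product 2 (Laptop): category_id=6 -> matches Furniture
  - product 3 (Monitor): category_id=6 -> matches Furniture
  - product 4 (Headphones): category_id=3 -> matches Toys
  - product 5 (Mouse): category_id=3 -> matches Toys
  - product 6 (Tablet): category_id=1 -> matches Tools
  - product 7 (Lamp): category_id=6 -> matches Furniture
  - product 8 (Chair): category_id=5 -> matches Supplies
All 8 rows appear; 1 has NULL category.

SQL:
SELECT a.name, b.name AS category
FROM products a
LEFT JOIN categories b ON a.category_id = b.id

Result:
name       | category 
-----------+----------
Notebook   | NULL     
Laptop     | Furniture
Monitor    | Furniture
Headphones | Toys     
Mouse      | Toys     
Tablet     | Tools    
Lamp       | Furniture
Chair      | Supplies 


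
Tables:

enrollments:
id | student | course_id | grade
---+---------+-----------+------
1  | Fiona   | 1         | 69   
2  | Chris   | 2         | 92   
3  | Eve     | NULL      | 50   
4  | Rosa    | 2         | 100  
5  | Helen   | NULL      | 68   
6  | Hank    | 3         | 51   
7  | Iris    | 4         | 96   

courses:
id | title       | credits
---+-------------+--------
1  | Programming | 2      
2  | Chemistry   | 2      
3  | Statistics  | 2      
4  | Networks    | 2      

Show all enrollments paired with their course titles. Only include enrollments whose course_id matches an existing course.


INNER JOIN keeps only enrollments rows whose course_id matches an id in courses. Walk through each enrollment:
  - enrollment 1 (Fiona): course_id=1 -> matches Programming
  - enrollment 2 (Chris): course_id=2 -> matches Chemistry
  - enrollment 3 (Eve): course_id=NULL, no match -> dropped
  - enrollment 4 (Rosa): course_id=2 -> matches Chemistry
  - enrollment 5 (Helen): course_id=NULL, no match -> dropped
  - enrollment 6 (Hank): course_id=3 -> matches Statistics
  - enrollment 7 (Iris): course_id=4 -> matches Networks
So 2 of 7 rows are dropped.

SQL:
SELECT a.student, b.title AS course
FROM enrollments a
INNER JOIN courses b ON a.course_id = b.id

Result:
student | course     
--------+------------
Fiona   | Programming
Chris   | Chemistry  
Rosa    | Chemistry  
Hank    | Statistics 
Iris    | Networks   


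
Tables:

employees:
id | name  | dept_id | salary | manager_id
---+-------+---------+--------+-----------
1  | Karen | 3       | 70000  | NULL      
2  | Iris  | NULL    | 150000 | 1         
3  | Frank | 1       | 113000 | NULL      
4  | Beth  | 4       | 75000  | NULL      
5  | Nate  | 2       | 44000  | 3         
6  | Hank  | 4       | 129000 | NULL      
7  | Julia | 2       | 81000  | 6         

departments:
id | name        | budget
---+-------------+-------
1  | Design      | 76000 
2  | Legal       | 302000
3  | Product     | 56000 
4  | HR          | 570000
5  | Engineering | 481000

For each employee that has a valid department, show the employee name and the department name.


INNER JOIN keeps only employees rows whose dept_id matches an id in departments. Walk through each employee:
  - employee 1 (Karen): dept_id=3 -> matches Product
  - employee 2 (Iris): dept_id=NULL, no match -> dropped
  - employee 3 (Frank): dept_id=1 -> matches Design
  - employee 4 (Beth): dept_id=4 -> matches HR
  - employee 5 (Nate): dept_id=2 -> matches Legal
  - employee 6 (Hank): dept_id=4 -> matches HR
  - employee 7 (Julia): dept_id=2 -> matches Legal
So 1 of 7 rows is dropped.

SQL:
SELECT a.name, b.name AS department
FROM employees a
INNER JOIN departments b ON a.dept_id = b.id

Result:
name  | department
------+-----------
Karen | Product   
Frank | Design    
Beth  | HR        
Nate  | Legal     
Hank  | HR        
Julia | Legal     


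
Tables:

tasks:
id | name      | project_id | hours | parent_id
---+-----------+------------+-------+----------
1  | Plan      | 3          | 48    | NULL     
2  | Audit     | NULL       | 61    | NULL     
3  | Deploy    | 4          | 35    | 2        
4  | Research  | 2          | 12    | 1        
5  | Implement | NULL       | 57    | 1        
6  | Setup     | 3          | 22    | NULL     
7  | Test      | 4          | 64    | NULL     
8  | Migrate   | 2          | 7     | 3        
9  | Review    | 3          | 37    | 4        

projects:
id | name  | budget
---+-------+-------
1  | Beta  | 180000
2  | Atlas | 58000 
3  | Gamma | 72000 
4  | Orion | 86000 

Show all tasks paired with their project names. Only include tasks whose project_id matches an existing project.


INNER JOIN keeps only tasks rows whose project_id matches an id in projects. Walk through each task:
  - task 1 (Plan): project_id=3 -> matches Gamma
  - task 2 (Audit): project_id=NULL, no match -> dropped
  - task 3 (Deploy): project_id=4 -> matches Orion
  - task 4 (Research): project_id=2 -> matches Atlas
  - task 5 (Implement): project_id=NULL, no match -> dropped
  - task 6 (Setup): project_id=3 -> matches Gamma
  - task 7 (Test): project_id=4 -> matches Orion
  - task 8 (Migrate): project_id=2 -> matches Atlas
  - task 9 (Review): project_id=3 -> matches Gamma
So 2 of 9 rows are dropped.

SQL:
SELECT a.name, b.name AS project
FROM tasks a
INNER JOIN projects b ON a.project_id = b.id

Result:
name     | project
---------+--------
Plan     | Gamma  
Deploy   | Orion  
Research | Atlas  
Setup    | Gamma  
Test     | Orion  
Migrate  | Atlas  
Review   | Gamma  


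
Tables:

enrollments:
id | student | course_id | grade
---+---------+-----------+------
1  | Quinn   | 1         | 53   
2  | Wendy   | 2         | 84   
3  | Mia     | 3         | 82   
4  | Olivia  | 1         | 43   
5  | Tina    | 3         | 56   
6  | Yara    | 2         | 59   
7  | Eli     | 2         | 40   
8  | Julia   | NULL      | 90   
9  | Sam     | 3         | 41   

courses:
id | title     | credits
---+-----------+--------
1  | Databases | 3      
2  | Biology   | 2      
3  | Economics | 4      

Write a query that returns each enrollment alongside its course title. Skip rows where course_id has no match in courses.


INNER JOIN keeps only enrollments rows whose course_id matches an id in courses. Walk through each enrollment:
  - enrollment 1 (Quinn): course_id=1 -> matches Databases
  - enrollment 2 (Wendy): course_id=2 -> matches Biology
  - enrollment 3 (Mia): course_id=3 -> matches Economics
  - enrollment 4 (Olivia): course_id=1 -> matches Databases
  - enrollment 5 (Tina): course_id=3 -> matches Economics
  - enrollment 6 (Yara): course_id=2 -> matches Biology
  - enrollment 7 (Eli): course_id=2 -> matches Biology
  - enrollment 8 (Julia): course_id=NULL, no match -> dropped
  - enrollment 9 (Sam): course_id=3 -> matches Economics
So 1 of 9 rows is dropped.

SQL:
SELECT a.student, b.title AS course
FROM enrollments a
INNER JOIN courses b ON a.course_id = b.id

Result:
student | course   
--------+----------
Quinn   | Databases
Wendy   | Biology  
Mia     | Economics
Olivia  | Databases
Tina    | Economics
Yara    | Biology  
Eli     | Biology  
Sam     | Economics


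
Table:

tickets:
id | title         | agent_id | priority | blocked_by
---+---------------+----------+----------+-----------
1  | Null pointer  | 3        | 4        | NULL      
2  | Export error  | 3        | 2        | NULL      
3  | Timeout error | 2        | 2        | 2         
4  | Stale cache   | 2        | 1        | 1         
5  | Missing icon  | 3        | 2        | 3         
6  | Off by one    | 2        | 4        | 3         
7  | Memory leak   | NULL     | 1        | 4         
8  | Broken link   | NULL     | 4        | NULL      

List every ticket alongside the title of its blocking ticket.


This is a self-join: tickets is joined to a second copy of itself, matching each row's blocked_by to another row's id. Use LEFT JOIN so rows with blocked_by=NULL are kept.
  - ticket 1 (Null pointer): blocked_by=NULL -> NULL
  - ticket 2 (Export error): blocked_by=NULL -> NULL
  - ticket 3 (Timeout error): blocked_by=2 -> Export error
  - ticket 4 (Stale cache): blocked_by=1 -> Null pointer
  - ticket 5 (Missing icon): blocked_by=3 -> Timeout error
  - ticket 6 (Off by one): blocked_by=3 -> Timeout error
  - ticket 7 (Memory leak): blocked_by=4 -> Stale cache
  - ticket 8 (Broken link): blocked_by=NULL -> NULL

SQL:
SELECT a.title AS item, b.title AS blocked_by
FROM tickets a
LEFT JOIN tickets b ON a.blocked_by = b.id

Result:
item          | blocked_by   
--------------+--------------
Null pointer  | NULL         
Export error  | NULL         
Timeout error | Export error 
Stale cache   | Null pointer 
Missing icon  | Timeout error
Off by one    | Timeout error
Memory leak   | Stale cache  
Broken link   | NULL         


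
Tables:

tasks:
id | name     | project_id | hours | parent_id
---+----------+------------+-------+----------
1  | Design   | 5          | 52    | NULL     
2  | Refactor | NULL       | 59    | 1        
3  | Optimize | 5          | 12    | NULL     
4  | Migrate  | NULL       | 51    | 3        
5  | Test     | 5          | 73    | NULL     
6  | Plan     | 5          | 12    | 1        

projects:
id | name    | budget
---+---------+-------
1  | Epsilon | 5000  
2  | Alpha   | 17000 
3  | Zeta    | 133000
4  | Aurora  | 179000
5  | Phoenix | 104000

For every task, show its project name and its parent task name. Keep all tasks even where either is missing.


Two LEFT JOINs from the same base table tasks: one to projects via project_id, one to tasks itself via parent_id. Both are LEFT so every task is preserved.
Match against projects:
  - task 1 (Design): project_id=5 -> matches Phoenix
  - task 2 (Refactor): project_id=NULL, no match -> kept with NULL
  - task 3 (Optimize): project_id=5 -> matches Phoenix
  - task 4 (Migrate): project_id=NULL, no match -> kept with NULL
  - task 5 (Test): project_id=5 -> matches Phoenix
  - task 6 (Plan): project_id=5 -> matches Phoenix
Match against tasks (self):
  - task 1 (Design): parent_id=NULL -> NULL
  - task 2 (Refactor): parent_id=1 -> Design
  - task 3 (Optimize): parent_id=NULL -> NULL
  - task 4 (Migrate): parent_id=3 -> Optimize
  - task 5 (Test): parent_id=NULL -> NULL
  - task 6 (Plan): parent_id=1 -> Design

SQL:
SELECT a.name, b.name AS project, c.name AS parent
FROM tasks a
LEFT JOIN projects b ON a.project_id = b.id
LEFT JOIN tasks c ON a.parent_id = c.id

Result:
name     | project | parent  
---------+---------+---------
Design   | Phoenix | NULL    
Refactor | NULL    | Design  
Optimize | Phoenix | NULL    
Migrate  | NULL    | Optimize
Test     | Phoenix | NULL    
Plan     | Phoenix | Design  


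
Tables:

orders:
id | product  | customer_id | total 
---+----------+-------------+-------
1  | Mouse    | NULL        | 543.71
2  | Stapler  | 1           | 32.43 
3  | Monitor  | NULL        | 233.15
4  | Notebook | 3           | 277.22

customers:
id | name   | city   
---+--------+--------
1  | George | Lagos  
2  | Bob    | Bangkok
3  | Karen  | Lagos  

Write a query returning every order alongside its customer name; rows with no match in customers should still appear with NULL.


LEFT JOIN keeps every row from orders (the left table); where customer_id has no match in customers, the customer columns become NULL. Walk through each order:
  - order 1 (Mouse): customer_id=NULL, no match -> kept with NULL
  - order 2 (Stapler): customer_id=1 -> matches George
  - order 3 (Monitor): customer_id=NULL, no match -> kept with NULL
  - order 4 (Notebook): customer_id=3 -> matches Karen
All 4 rows appear; 2 have NULL customer.

SQL:
SELECT a.product, b.name AS customer
FROM orders a
LEFT JOIN customers b ON a.customer_id = b.id

Result:
product  | customer
---------+---------
Mouse    | NULL    
Stapler  | George  
Monitor  | NULL    
Notebook | Karen   


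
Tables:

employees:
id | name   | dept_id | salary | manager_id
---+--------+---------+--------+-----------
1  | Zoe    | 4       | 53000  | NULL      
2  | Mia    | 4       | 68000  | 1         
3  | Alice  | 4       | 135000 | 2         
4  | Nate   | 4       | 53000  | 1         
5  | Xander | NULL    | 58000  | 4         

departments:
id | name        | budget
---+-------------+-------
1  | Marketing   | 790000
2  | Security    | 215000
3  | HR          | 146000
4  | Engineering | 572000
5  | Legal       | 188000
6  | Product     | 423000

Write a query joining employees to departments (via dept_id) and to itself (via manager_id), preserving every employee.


Two LEFT JOINs from the same base table employees: one to departments via dept_id, one to employees itself via manager_id. Both are LEFT so every employee is preserved.
Match against departments:
  - employee 1 (Zoe): dept_id=4 -> matches Engineering
  - employee 2 (Mia): dept_id=4 -> matches Engineering
  - employee 3 (Alice): dept_id=4 -> matches Engineering
  - employee 4 (Nate): dept_id=4 -> matches Engineering
  - employee 5 (Xander): dept_id=NULL, no match -> kept with NULL
Match against employees (self):
  - employee 1 (Zoe): manager_id=NULL -> NULL
  - employee 2 (Mia): manager_id=1 -> Zoe
  - employee 3 (Alice): manager_id=2 -> Mia
  - employee 4 (Nate): manager_id=1 -> Zoe
  - employee 5 (Xander): manager_id=4 -> Nate

SQL:
SELECT a.name, b.name AS department, c.name AS manager
FROM employees a
LEFT JOIN departments b ON a.dept_id = b.id
LEFT JOIN employees c ON a.manager_id = c.id

Result:
name   | department  | manager
-------+-------------+--------
Zoe    | Engineering | NULL   
Mia    | Engineering | Zoe    
Alice  | Engineering | Mia    
Nate   | Engineering | Zoe    
Xander | NULL        | Nate   


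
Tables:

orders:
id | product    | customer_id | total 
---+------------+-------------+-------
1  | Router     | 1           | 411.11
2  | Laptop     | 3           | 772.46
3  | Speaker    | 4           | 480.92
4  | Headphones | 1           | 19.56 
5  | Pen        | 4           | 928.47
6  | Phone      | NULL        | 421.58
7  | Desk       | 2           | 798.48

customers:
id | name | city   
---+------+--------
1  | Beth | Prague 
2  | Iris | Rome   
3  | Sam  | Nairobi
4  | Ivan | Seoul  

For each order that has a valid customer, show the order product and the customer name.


INNER JOIN keeps only orders rows whose customer_id matches an id in customers. Walk through each order:
  - order 1 (Router): customer_id=1 -> matches Beth
  - order 2 (Laptop): customer_id=3 -> matches Sam
  - order 3 (Speaker): customer_id=4 -> matches Ivan
  - order 4 (Headphones): customer_id=1 -> matches Beth
  - order 5 (Pen): customer_id=4 -> matches Ivan
  - order 6 (Phone): customer_id=NULL, no match -> dropped
  - order 7 (Desk): customer_id=2 -> matches Iris
So 1 of 7 rows is dropped.

SQL:
SELECT a.product, b.name AS customer
FROM orders a
INNER JOIN customers b ON a.customer_id = b.id

Result:
product    | customer
-----------+---------
Router     | Beth    
Laptop     | Sam     
Speaker    | Ivan    
Headphones | Beth    
Pen        | Ivan    
Desk       | Iris    


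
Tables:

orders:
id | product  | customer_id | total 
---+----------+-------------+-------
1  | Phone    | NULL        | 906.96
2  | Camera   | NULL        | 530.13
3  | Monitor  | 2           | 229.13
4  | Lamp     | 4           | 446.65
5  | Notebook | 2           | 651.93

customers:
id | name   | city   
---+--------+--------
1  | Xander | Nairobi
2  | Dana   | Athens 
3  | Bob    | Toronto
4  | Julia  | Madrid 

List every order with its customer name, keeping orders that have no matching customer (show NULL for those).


LEFT JOIN keeps every row from orders (the left table); where customer_id has no match in customers, the customer columns become NULL. Walk through each order:
  - order 1 (Phone): customer_id=NULL, no match -> kept with NULL
  - order 2 (Camera): customer_id=NULL, no match -> kept with NULL
  - order 3 (Monitor): customer_id=2 -> matches Dana
  - order 4 (Lamp): customer_id=4 -> matches Julia
  - order 5 (Notebook): customer_id=2 -> matches Dana
All 5 rows appear; 2 have NULL customer.

SQL:
SELECT a.product, b.name AS customer
FROM orders a
LEFT JOIN customers b ON a.customer_id = b.id

Result:
product  | customer
---------+---------
Phone    | NULL    
Camera   | NULL    
Monitor  | Dana    
Lamp     | Julia   
Notebook | Dana    


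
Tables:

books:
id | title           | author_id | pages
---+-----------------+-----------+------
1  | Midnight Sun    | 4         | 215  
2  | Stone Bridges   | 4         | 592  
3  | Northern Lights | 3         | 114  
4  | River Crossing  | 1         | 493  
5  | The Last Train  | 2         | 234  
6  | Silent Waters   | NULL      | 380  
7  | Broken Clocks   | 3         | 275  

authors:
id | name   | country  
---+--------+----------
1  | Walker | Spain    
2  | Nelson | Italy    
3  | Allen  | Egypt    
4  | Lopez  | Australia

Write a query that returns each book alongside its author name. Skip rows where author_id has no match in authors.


INNER JOIN keeps only books rows whose author_id matches an id in authors. Walk through each book:
  - book 1 (Midnight Sun): author_id=4 -> matches Lopez
  - book 2 (Stone Bridges): author_id=4 -> matches Lopez
  - book 3 (Northern Lights): author_id=3 -> matches Allen
  - book 4 (River Crossing): author_id=1 -> matches Walker
  - book 5 (The Last Train): author_id=2 -> matches Nelson
  - book 6 (Silent Waters): author_id=NULL, no match -> dropped
  - book 7 (Broken Clocks): author_id=3 -> matches Allen
So 1 of 7 rows is dropped.

SQL:
SELECT a.title, b.name AS author
FROM books a
INNER JOIN authors b ON a.author_id = b.id

Result:
title           | author
----------------+-------
Midnight Sun    | Lopez 
Stone Bridges   | Lopez 
Northern Lights | Allen 
River Crossing  | Walker
The Last Train  | Nelson
Broken Clocks   | Allen 


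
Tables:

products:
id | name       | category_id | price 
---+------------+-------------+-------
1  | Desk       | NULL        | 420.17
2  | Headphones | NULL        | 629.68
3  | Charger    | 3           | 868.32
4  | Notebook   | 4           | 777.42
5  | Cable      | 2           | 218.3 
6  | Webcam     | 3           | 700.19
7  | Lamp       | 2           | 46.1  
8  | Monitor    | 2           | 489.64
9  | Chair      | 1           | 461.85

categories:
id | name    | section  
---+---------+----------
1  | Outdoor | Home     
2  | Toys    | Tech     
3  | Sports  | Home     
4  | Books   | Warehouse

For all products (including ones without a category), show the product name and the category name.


LEFT JOIN keeps every row from products (the left table); where category_id has no match in categories, the category columns become NULL. Walk through each product:
  - product 1 (Desk): category_id=NULL, no match -> kept with NULL
  - product 2 (Headphones): category_id=NULL, no match -> kept with NULL
  - product 3 (Charger): category_id=3 -> matches Sports
  - product 4 (Notebook): category_id=4 -> matches Books
  - product 5 (Cable): category_id=2 -> matches Toys
  - product 6 (Webcam): category_id=3 -> matches Sports
  - product 7 (Lamp): category_id=2 -> matches Toys
  - product 8 (Monitor): category_id=2 -> matches Toys
  - product 9 (Chair): category_id=1 -> matches Outdoor
All 9 rows appear; 2 have NULL category.

SQL:
SELECT a.name, b.name AS category
FROM products a
LEFT JOIN categories b ON a.category_id = b.id

Result:
name       | category
-----------+---------
Desk       | NULL    
Headphones | NULL    
Charger    | Sports  
Notebook   | Books   
Cable      | Toys    
Webcam     | Sports  
Lamp       | Toys    
Monitor    | Toys    
Chair      | Outdoor 
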